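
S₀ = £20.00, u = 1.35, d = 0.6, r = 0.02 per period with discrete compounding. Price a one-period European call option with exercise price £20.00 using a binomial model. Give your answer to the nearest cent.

£3.84

Risk-neutral probability p = (1 + 0.02 − 0.6)/(1.35 − 0.6) = 0.4200/0.7500 = 0.5600
Terminal stock prices: S_u = 27, S_d = 12
Terminal payoffs (S − K): max(7, 0) = 7, max(-8, 0) = 0
Node 0 (S = 20): V_0 = 1/1.02·[0.5600·7.0000 + 0.4400·0.0000] = 3.8431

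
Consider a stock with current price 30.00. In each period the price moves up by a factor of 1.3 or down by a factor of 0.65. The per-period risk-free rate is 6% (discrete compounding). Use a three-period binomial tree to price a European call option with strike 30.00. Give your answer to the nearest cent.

Risk-neutral probability p = (1 + 0.06 − 0.65)/(1.3 − 0.65) = 0.4100/0.6500 = 0.6308
Terminal stock prices: S_uuu = 65.91, S_uud = 32.96, S_udd = 16.48, S_ddd = 8.239
Terminal payoffs (S − K): max(35.91, 0) = 35.91, max(2.955, 0) = 2.955, max(-13.52, 0) = 0, max(-21.76, 0) = 0
Node uu (S = 50.7): V_uu = 1/1.06·[0.6308·35.9100 + 0.3692·2.9550] = 22.3981
Node ud (S = 25.35): V_ud = 1/1.06·[0.6308·2.9550 + 0.3692·0.0000] = 1.7584
Node dd (S = 12.68): V_dd = 1/1.06·[0.6308·0.0000 + 0.3692·0.0000] = 0.0000
Node u (S = 39): V_u = 1/1.06·[0.6308·22.3981 + 0.3692·1.7584] = 13.9409
Node d (S = 19.5): V_d = 1/1.06·[0.6308·1.7584 + 0.3692·0.0000] = 1.0464
Node 0 (S = 30): V_0 = 1/1.06·[0.6308·13.9409 + 0.3692·1.0464] = 8.6602

8.66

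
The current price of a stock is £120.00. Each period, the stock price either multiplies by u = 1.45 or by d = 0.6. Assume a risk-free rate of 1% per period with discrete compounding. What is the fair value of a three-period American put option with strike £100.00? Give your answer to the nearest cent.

Risk-neutral probability p = (1 + 0.01 − 0.6)/(1.45 − 0.6) = 0.4100/0.8500 = 0.4824
Terminal stock prices: S_uuu = 365.8, S_uud = 151.4, S_udd = 62.64, S_ddd = 25.92
Terminal payoffs (K − S): max(-265.8, 0) = 0, max(-51.38, 0) = 0, max(37.36, 0) = 37.36, max(74.08, 0) = 74.08
Node uu (S = 252.3): continuation = 1/1.01·[0.4824·0.0000 + 0.5176·0.0000] = 0.0000; exercise value = 0.0000 ≤ continuation, so V_uu = 0.0000
Node ud (S = 104.4): continuation = 1/1.01·[0.4824·0.0000 + 0.5176·37.3600] = 19.1478; exercise value = 0.0000 ≤ continuation, so V_ud = 19.1478
Node dd (S = 43.2): continuation = 1/1.01·[0.4824·37.3600 + 0.5176·74.0800] = 55.8099; exercise value = 56.8000 > continuation, so V_dd = 56.8000 (exercise)
Node u (S = 174): continuation = 1/1.01·[0.4824·0.0000 + 0.5176·19.1478] = 9.8137; exercise value = 0.0000 ≤ continuation, so V_u = 9.8137
Node d (S = 72): continuation = 1/1.01·[0.4824·19.1478 + 0.5176·56.8000] = 38.2558; exercise value = 28.0000 ≤ continuation, so V_d = 38.2558
Node 0 (S = 120): continuation = 1/1.01·[0.4824·9.8137 + 0.5176·38.2558] = 24.2937; exercise value = 0.0000 ≤ continuation, so V_0 = 24.2937

£24.29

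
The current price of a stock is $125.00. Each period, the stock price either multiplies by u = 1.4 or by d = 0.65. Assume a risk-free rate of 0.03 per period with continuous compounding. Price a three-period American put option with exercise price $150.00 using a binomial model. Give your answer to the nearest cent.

$41.44

Risk-neutral probability p = (e^0.03 − 0.65)/(1.4 − 0.65) = 0.3805/0.7500 = 0.5073
Terminal stock prices: S_uuu = 343, S_uud = 159.2, S_udd = 73.94, S_ddd = 34.33
Terminal payoffs (K − S): max(-193, 0) = 0, max(-9.25, 0) = 0, max(76.06, 0) = 76.06, max(115.7, 0) = 115.7
Node uu (S = 245): continuation = e^(−0.03)·[0.5073·0.0000 + 0.4927·0.0000] = 0.0000; exercise value = 0.0000 ≤ continuation, so V_uu = 0.0000
Node ud (S = 113.8): continuation = e^(−0.03)·[0.5073·0.0000 + 0.4927·76.0625] = 36.3704; exercise value = 36.2500 ≤ continuation, so V_ud = 36.3704
Node dd (S = 52.81): continuation = e^(−0.03)·[0.5073·76.0625 + 0.4927·115.6719] = 92.7543; exercise value = 97.1875 > continuation, so V_dd = 97.1875 (exercise)
Node u (S = 175): continuation = e^(−0.03)·[0.5073·0.0000 + 0.4927·36.3704] = 17.3911; exercise value = 0.0000 ≤ continuation, so V_u = 17.3911
Node d (S = 81.25): continuation = e^(−0.03)·[0.5073·36.3704 + 0.4927·97.1875] = 64.3761; exercise value = 68.7500 > continuation, so V_d = 68.7500 (exercise)
Node 0 (S = 125): continuation = e^(−0.03)·[0.5073·17.3911 + 0.4927·68.7500] = 41.4351; exercise value = 25.0000 ≤ continuation, so V_0 = 41.4351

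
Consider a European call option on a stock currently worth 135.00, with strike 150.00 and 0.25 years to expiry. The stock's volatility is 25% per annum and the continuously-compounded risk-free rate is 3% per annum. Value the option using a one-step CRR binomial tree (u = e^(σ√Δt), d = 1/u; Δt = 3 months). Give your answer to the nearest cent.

CRR parameters: u = e^(σ√Δt) = e^(0.25·√0.25) = 1.1331, d = 1/u = 0.8825
Per-period rate: rΔt = 0.03·0.25 = 0.0075, so R = e^0.0075 = 1.0075
Risk-neutral probability p = (e^0.0075 − 0.8825)/(1.1331 − 0.8825) = 0.1250/0.2507 = 0.4988
Terminal stock prices: S_u = 153, S_d = 119.1
Terminal payoffs (S − K): max(2.975, 0) = 2.975, max(-30.86, 0) = 0
Node 0 (S = 135): V_0 = e^(−0.0075)·[0.4988·2.9750 + 0.5012·0.0000] = 1.4729

1.47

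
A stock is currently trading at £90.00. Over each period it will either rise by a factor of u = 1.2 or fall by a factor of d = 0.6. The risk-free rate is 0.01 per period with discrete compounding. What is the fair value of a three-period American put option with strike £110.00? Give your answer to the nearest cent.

£31.77

Risk-neutral probability p = (1 + 0.01 − 0.6)/(1.2 − 0.6) = 0.4100/0.6000 = 0.6833
Terminal stock prices: S_uuu = 155.5, S_uud = 77.76, S_udd = 38.88, S_ddd = 19.44
Terminal payoffs (K − S): max(-45.52, 0) = 0, max(32.24, 0) = 32.24, max(71.12, 0) = 71.12, max(90.56, 0) = 90.56
Node uu (S = 129.6): continuation = 1/1.01·[0.6833·0.0000 + 0.3167·32.2400] = 10.1083; exercise value = 0.0000 ≤ continuation, so V_uu = 10.1083
Node ud (S = 64.8): continuation = 1/1.01·[0.6833·32.2400 + 0.3167·71.1200] = 44.1109; exercise value = 45.2000 > continuation, so V_ud = 45.2000 (exercise)
Node dd (S = 32.4): continuation = 1/1.01·[0.6833·71.1200 + 0.3167·90.5600] = 76.5109; exercise value = 77.6000 > continuation, so V_dd = 77.6000 (exercise)
Node u (S = 108): continuation = 1/1.01·[0.6833·10.1083 + 0.3167·45.2000] = 21.0105; exercise value = 2.0000 ≤ continuation, so V_u = 21.0105
Node d (S = 54): continuation = 1/1.01·[0.6833·45.2000 + 0.3167·77.6000] = 54.9109; exercise value = 56.0000 > continuation, so V_d = 56.0000 (exercise)
Node 0 (S = 90): continuation = 1/1.01·[0.6833·21.0105 + 0.3167·56.0000] = 31.7728; exercise value = 20.0000 ≤ continuation, so V_0 = 31.7728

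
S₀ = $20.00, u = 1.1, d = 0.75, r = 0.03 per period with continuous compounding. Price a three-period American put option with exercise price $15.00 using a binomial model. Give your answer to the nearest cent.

Risk-neutral probability p = (e^0.03 − 0.75)/(1.1 − 0.75) = 0.2805/0.3500 = 0.8013
Terminal stock prices: S_uuu = 26.62, S_uud = 18.15, S_udd = 12.38, S_ddd = 8.438
Terminal payoffs (K − S): max(-11.62, 0) = 0, max(-3.15, 0) = 0, max(2.625, 0) = 2.625, max(6.562, 0) = 6.562
Node uu (S = 24.2): continuation = e^(−0.03)·[0.8013·0.0000 + 0.1987·0.0000] = 0.0000; exercise value = 0.0000 ≤ continuation, so V_uu = 0.0000
Node ud (S = 16.5): continuation = e^(−0.03)·[0.8013·0.0000 + 0.1987·2.6250] = 0.5062; exercise value = 0.0000 ≤ continuation, so V_ud = 0.5062
Node dd (S = 11.25): continuation = e^(−0.03)·[0.8013·2.6250 + 0.1987·6.5625] = 3.3067; exercise value = 3.7500 > continuation, so V_dd = 3.7500 (exercise)
Node u (S = 22): continuation = e^(−0.03)·[0.8013·0.0000 + 0.1987·0.5062] = 0.0976; exercise value = 0.0000 ≤ continuation, so V_u = 0.0976
Node d (S = 15): continuation = e^(−0.03)·[0.8013·0.5062 + 0.1987·3.7500] = 1.1167; exercise value = 0.0000 ≤ continuation, so V_d = 1.1167
Node 0 (S = 20): continuation = e^(−0.03)·[0.8013·0.0976 + 0.1987·1.1167] = 0.2912; exercise value = 0.0000 ≤ continuation, so V_0 = 0.2912

$0.29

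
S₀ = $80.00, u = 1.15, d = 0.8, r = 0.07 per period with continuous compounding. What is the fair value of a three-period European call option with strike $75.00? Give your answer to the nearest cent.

Risk-neutral probability p = (e^0.07 − 0.8)/(1.15 − 0.8) = 0.2725/0.3500 = 0.7786
Terminal stock prices: S_uuu = 121.7, S_uud = 84.64, S_udd = 58.88, S_ddd = 40.96
Terminal payoffs (S − K): max(46.67, 0) = 46.67, max(9.64, 0) = 9.64, max(-16.12, 0) = 0, max(-34.04, 0) = 0
Node uu (S = 105.8): V_uu = e^(−0.07)·[0.7786·46.6700 + 0.2214·9.6400] = 35.8705
Node ud (S = 73.6): V_ud = e^(−0.07)·[0.7786·9.6400 + 0.2214·0.0000] = 6.9982
Node dd (S = 51.2): V_dd = e^(−0.07)·[0.7786·0.0000 + 0.2214·0.0000] = 0.0000
Node u (S = 92): V_u = e^(−0.07)·[0.7786·35.8705 + 0.2214·6.9982] = 27.4851
Node d (S = 64): V_d = e^(−0.07)·[0.7786·6.9982 + 0.2214·0.0000] = 5.0804
Node 0 (S = 80): V_0 = e^(−0.07)·[0.7786·27.4851 + 0.2214·5.0804] = 21.0018

$21.00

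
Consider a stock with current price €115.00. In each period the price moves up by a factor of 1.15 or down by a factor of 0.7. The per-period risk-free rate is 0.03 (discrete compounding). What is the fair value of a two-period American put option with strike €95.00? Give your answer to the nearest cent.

Risk-neutral probability p = (1 + 0.03 − 0.7)/(1.15 − 0.7) = 0.3300/0.4500 = 0.7333
Terminal stock prices: S_uu = 152.1, S_ud = 92.57, S_dd = 56.35
Terminal payoffs (K − S): max(-57.09, 0) = 0, max(2.425, 0) = 2.425, max(38.65, 0) = 38.65
Node u (S = 132.2): continuation = 1/1.03·[0.7333·0.0000 + 0.2667·2.4250] = 0.6278; exercise value = 0.0000 ≤ continuation, so V_u = 0.6278
Node d (S = 80.5): continuation = 1/1.03·[0.7333·2.4250 + 0.2667·38.6500] = 11.7330; exercise value = 14.5000 > continuation, so V_d = 14.5000 (exercise)
Node 0 (S = 115): continuation = 1/1.03·[0.7333·0.6278 + 0.2667·14.5000] = 4.2010; exercise value = 0.0000 ≤ continuation, so V_0 = 4.2010

€4.20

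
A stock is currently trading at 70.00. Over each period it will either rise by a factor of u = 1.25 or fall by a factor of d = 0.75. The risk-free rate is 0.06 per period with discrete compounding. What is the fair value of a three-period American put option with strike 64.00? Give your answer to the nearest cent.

5.39

Risk-neutral probability p = (1 + 0.06 − 0.75)/(1.25 − 0.75) = 0.3100/0.5000 = 0.6200
Terminal stock prices: S_uuu = 136.7, S_uud = 82.03, S_udd = 49.22, S_ddd = 29.53
Terminal payoffs (K − S): max(-72.72, 0) = 0, max(-18.03, 0) = 0, max(14.78, 0) = 14.78, max(34.47, 0) = 34.47
Node uu (S = 109.4): continuation = 1/1.06·[0.6200·0.0000 + 0.3800·0.0000] = 0.0000; exercise value = 0.0000 ≤ continuation, so V_uu = 0.0000
Node ud (S = 65.62): continuation = 1/1.06·[0.6200·0.0000 + 0.3800·14.7812] = 5.2989; exercise value = 0.0000 ≤ continuation, so V_ud = 5.2989
Node dd (S = 39.38): continuation = 1/1.06·[0.6200·14.7812 + 0.3800·34.4688] = 21.0024; exercise value = 24.6250 > continuation, so V_dd = 24.6250 (exercise)
Node u (S = 87.5): continuation = 1/1.06·[0.6200·0.0000 + 0.3800·5.2989] = 1.8996; exercise value = 0.0000 ≤ continuation, so V_u = 1.8996
Node d (S = 52.5): continuation = 1/1.06·[0.6200·5.2989 + 0.3800·24.6250] = 11.9272; exercise value = 11.5000 ≤ continuation, so V_d = 11.9272
Node 0 (S = 70): continuation = 1/1.06·[0.6200·1.8996 + 0.3800·11.9272] = 5.3869; exercise value = 0.0000 ≤ continuation, so V_0 = 5.3869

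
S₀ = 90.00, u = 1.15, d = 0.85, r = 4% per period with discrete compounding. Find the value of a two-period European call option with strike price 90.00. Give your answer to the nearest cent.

10.76

Risk-neutral probability p = (1 + 0.04 − 0.85)/(1.15 − 0.85) = 0.1900/0.3000 = 0.6333
Terminal stock prices: S_uu = 119, S_ud = 87.97, S_dd = 65.02
Terminal payoffs (S − K): max(29.02, 0) = 29.02, max(-2.025, 0) = 0, max(-24.98, 0) = 0
Node u (S = 103.5): V_u = 1/1.04·[0.6333·29.0250 + 0.3667·0.0000] = 17.6755
Node d (S = 76.5): V_d = 1/1.04·[0.6333·0.0000 + 0.3667·0.0000] = 0.0000
Node 0 (S = 90): V_0 = 1/1.04·[0.6333·17.6755 + 0.3667·0.0000] = 10.7639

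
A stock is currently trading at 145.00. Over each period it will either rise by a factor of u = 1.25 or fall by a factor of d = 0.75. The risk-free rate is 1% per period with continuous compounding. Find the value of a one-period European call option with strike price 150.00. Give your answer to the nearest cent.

Risk-neutral probability p = (e^0.01 − 0.75)/(1.25 − 0.75) = 0.2601/0.5000 = 0.5201
Terminal stock prices: S_u = 181.2, S_d = 108.8
Terminal payoffs (S − K): max(31.25, 0) = 31.25, max(-41.25, 0) = 0
Node 0 (S = 145): V_0 = e^(−0.01)·[0.5201·31.2500 + 0.4799·0.0000] = 16.0914

16.09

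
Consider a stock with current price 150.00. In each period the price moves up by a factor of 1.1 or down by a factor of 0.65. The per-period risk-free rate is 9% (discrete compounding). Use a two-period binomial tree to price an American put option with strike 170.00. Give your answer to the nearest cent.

20.00

Risk-neutral probability p = (1 + 0.09 − 0.65)/(1.1 − 0.65) = 0.4400/0.4500 = 0.9778
Terminal stock prices: S_uu = 181.5, S_ud = 107.2, S_dd = 63.38
Terminal payoffs (K − S): max(-11.5, 0) = 0, max(62.75, 0) = 62.75, max(106.6, 0) = 106.6
Node u (S = 165): continuation = 1/1.09·[0.9778·0.0000 + 0.0222·62.7500] = 1.2793; exercise value = 5.0000 > continuation, so V_u = 5.0000 (exercise)
Node d (S = 97.5): continuation = 1/1.09·[0.9778·62.7500 + 0.0222·106.6250] = 58.4633; exercise value = 72.5000 > continuation, so V_d = 72.5000 (exercise)
Node 0 (S = 150): continuation = 1/1.09·[0.9778·5.0000 + 0.0222·72.5000] = 5.9633; exercise value = 20.0000 > continuation, so V_0 = 20.0000 (exercise)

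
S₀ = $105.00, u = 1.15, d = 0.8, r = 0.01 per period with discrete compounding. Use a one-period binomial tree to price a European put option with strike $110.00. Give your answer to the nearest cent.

Risk-neutral probability p = (1 + 0.01 − 0.8)/(1.15 − 0.8) = 0.2100/0.3500 = 0.6000
Terminal stock prices: S_u = 120.7, S_d = 84
Terminal payoffs (K − S): max(-10.75, 0) = 0, max(26, 0) = 26
Node 0 (S = 105): V_0 = 1/1.01·[0.6000·0.0000 + 0.4000·26.0000] = 10.2970

$10.30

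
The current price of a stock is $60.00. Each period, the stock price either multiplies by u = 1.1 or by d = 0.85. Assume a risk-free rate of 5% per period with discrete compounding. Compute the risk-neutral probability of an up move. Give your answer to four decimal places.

p = 0.8000

Risk-neutral probability p = (1 + 0.05 − 0.85)/(1.1 − 0.85) = 0.2000/0.2500 = 0.8000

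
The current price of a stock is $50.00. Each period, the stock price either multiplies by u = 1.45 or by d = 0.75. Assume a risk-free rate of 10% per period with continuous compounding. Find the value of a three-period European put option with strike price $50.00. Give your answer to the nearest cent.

$5.08

Risk-neutral probability p = (e^0.1 − 0.75)/(1.45 − 0.75) = 0.3552/0.7000 = 0.5074
Terminal stock prices: S_uuu = 152.4, S_uud = 78.84, S_udd = 40.78, S_ddd = 21.09
Terminal payoffs (K − S): max(-102.4, 0) = 0, max(-28.84, 0) = 0, max(9.219, 0) = 9.219, max(28.91, 0) = 28.91
Node uu (S = 105.1): V_uu = e^(−0.1)·[0.5074·0.0000 + 0.4926·0.0000] = 0.0000
Node ud (S = 54.38): V_ud = e^(−0.1)·[0.5074·0.0000 + 0.4926·9.2188] = 4.1091
Node dd (S = 28.12): V_dd = e^(−0.1)·[0.5074·9.2188 + 0.4926·28.9062] = 17.1169
Node u (S = 72.5): V_u = e^(−0.1)·[0.5074·0.0000 + 0.4926·4.1091] = 1.8316
Node d (S = 37.5): V_d = e^(−0.1)·[0.5074·4.1091 + 0.4926·17.1169] = 9.5161
Node 0 (S = 50): V_0 = e^(−0.1)·[0.5074·1.8316 + 0.4926·9.5161] = 5.0825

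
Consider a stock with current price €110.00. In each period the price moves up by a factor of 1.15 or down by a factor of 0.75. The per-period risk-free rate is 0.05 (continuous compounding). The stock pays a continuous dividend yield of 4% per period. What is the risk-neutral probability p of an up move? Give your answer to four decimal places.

Per-period risk-free factor R = e^0.05 = 1.0513; dividend-adjusted growth = e^(0.05−0.04) = 1.0101.
Risk-neutral probability p = (1.0101 − 0.75)/(1.15 − 0.75) = 0.2601/0.4000 = 0.6501

p = 0.6501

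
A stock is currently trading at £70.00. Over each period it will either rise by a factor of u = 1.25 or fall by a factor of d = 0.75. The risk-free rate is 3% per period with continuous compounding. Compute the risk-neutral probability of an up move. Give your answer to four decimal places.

p = 0.5609

Risk-neutral probability p = (e^0.03 − 0.75)/(1.25 − 0.75) = 0.2805/0.5000 = 0.5609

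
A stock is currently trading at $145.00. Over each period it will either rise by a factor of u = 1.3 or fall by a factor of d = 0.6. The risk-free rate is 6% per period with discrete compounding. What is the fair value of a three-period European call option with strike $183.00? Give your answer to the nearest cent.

Risk-neutral probability p = (1 + 0.06 − 0.6)/(1.3 − 0.6) = 0.4600/0.7000 = 0.6571
Terminal stock prices: S_uuu = 318.6, S_uud = 147, S_udd = 67.86, S_ddd = 31.32
Terminal payoffs (S − K): max(135.6, 0) = 135.6, max(-35.97, 0) = 0, max(-115.1, 0) = 0, max(-151.7, 0) = 0
Node uu (S = 245.1): V_uu = 1/1.06·[0.6571·135.5650 + 0.3429·0.0000] = 84.0430
Node ud (S = 113.1): V_ud = 1/1.06·[0.6571·0.0000 + 0.3429·0.0000] = 0.0000
Node dd (S = 52.2): V_dd = 1/1.06·[0.6571·0.0000 + 0.3429·0.0000] = 0.0000
Node u (S = 188.5): V_u = 1/1.06·[0.6571·84.0430 + 0.3429·0.0000] = 52.1021
Node d (S = 87): V_d = 1/1.06·[0.6571·0.0000 + 0.3429·0.0000] = 0.0000
Node 0 (S = 145): V_0 = 1/1.06·[0.6571·52.1021 + 0.3429·0.0000] = 32.3005

$32.30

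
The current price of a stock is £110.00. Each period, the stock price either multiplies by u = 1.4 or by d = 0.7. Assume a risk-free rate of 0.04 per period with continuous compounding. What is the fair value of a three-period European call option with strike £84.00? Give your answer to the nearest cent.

Risk-neutral probability p = (e^0.04 − 0.7)/(1.4 − 0.7) = 0.3408/0.7000 = 0.4869
Terminal stock prices: S_uuu = 301.8, S_uud = 150.9, S_udd = 75.46, S_ddd = 37.73
Terminal payoffs (S − K): max(217.8, 0) = 217.8, max(66.92, 0) = 66.92, max(-8.54, 0) = 0, max(-46.27, 0) = 0
Node uu (S = 215.6): V_uu = e^(−0.04)·[0.4869·217.8400 + 0.5131·66.9200] = 134.8937
Node ud (S = 107.8): V_ud = e^(−0.04)·[0.4869·66.9200 + 0.5131·0.0000] = 31.3040
Node dd (S = 53.9): V_dd = e^(−0.04)·[0.4869·0.0000 + 0.5131·0.0000] = 0.0000
Node u (S = 154): V_u = e^(−0.04)·[0.4869·134.8937 + 0.5131·31.3040] = 78.5339
Node d (S = 77): V_d = e^(−0.04)·[0.4869·31.3040 + 0.5131·0.0000] = 14.6434
Node 0 (S = 110): V_0 = e^(−0.04)·[0.4869·78.5339 + 0.5131·14.6434] = 43.9561

£43.96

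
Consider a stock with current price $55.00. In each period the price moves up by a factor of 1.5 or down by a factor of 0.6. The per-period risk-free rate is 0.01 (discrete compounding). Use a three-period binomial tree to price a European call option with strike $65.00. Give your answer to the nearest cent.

Risk-neutral probability p = (1 + 0.01 − 0.6)/(1.5 − 0.6) = 0.4100/0.9000 = 0.4556
Terminal stock prices: S_uuu = 185.6, S_uud = 74.25, S_udd = 29.7, S_ddd = 11.88
Terminal payoffs (S − K): max(120.6, 0) = 120.6, max(9.25, 0) = 9.25, max(-35.3, 0) = 0, max(-53.12, 0) = 0
Node uu (S = 123.8): V_uu = 1/1.01·[0.4556·120.6250 + 0.5444·9.2500] = 59.3936
Node ud (S = 49.5): V_ud = 1/1.01·[0.4556·9.2500 + 0.5444·0.0000] = 4.1722
Node dd (S = 19.8): V_dd = 1/1.01·[0.4556·0.0000 + 0.5444·0.0000] = 0.0000
Node u (S = 82.5): V_u = 1/1.01·[0.4556·59.3936 + 0.5444·4.1722] = 29.0382
Node d (S = 33): V_d = 1/1.01·[0.4556·4.1722 + 0.5444·0.0000] = 1.8818
Node 0 (S = 55): V_0 = 1/1.01·[0.4556·29.0382 + 0.5444·1.8818] = 14.1119

$14.11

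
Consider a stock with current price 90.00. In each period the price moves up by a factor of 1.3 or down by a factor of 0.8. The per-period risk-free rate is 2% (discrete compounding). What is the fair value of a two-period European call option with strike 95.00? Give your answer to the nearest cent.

10.63

Risk-neutral probability p = (1 + 0.02 − 0.8)/(1.3 − 0.8) = 0.2200/0.5000 = 0.4400
Terminal stock prices: S_uu = 152.1, S_ud = 93.6, S_dd = 57.6
Terminal payoffs (S − K): max(57.1, 0) = 57.1, max(-1.4, 0) = 0, max(-37.4, 0) = 0
Node u (S = 117): V_u = 1/1.02·[0.4400·57.1000 + 0.5600·0.0000] = 24.6314
Node d (S = 72): V_d = 1/1.02·[0.4400·0.0000 + 0.5600·0.0000] = 0.0000
Node 0 (S = 90): V_0 = 1/1.02·[0.4400·24.6314 + 0.5600·0.0000] = 10.6253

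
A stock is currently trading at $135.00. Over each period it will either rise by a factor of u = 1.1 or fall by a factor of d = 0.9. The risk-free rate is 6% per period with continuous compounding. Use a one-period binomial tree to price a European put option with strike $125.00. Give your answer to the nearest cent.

$0.63

Risk-neutral probability p = (e^0.06 − 0.9)/(1.1 − 0.9) = 0.1618/0.2000 = 0.8092
Terminal stock prices: S_u = 148.5, S_d = 121.5
Terminal payoffs (K − S): max(-23.5, 0) = 0, max(3.5, 0) = 3.5
Node 0 (S = 135): V_0 = e^(−0.06)·[0.8092·0.0000 + 0.1908·3.5000] = 0.6290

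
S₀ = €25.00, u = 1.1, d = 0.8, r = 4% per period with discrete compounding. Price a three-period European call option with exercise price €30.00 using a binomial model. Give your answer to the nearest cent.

Risk-neutral probability p = (1 + 0.04 − 0.8)/(1.1 − 0.8) = 0.2400/0.3000 = 0.8000
Terminal stock prices: S_uuu = 33.28, S_uud = 24.2, S_udd = 17.6, S_ddd = 12.8
Terminal payoffs (S − K): max(3.275, 0) = 3.275, max(-5.8, 0) = 0, max(-12.4, 0) = 0, max(-17.2, 0) = 0
Node uu (S = 30.25): V_uu = 1/1.04·[0.8000·3.2750 + 0.2000·0.0000] = 2.5192
Node ud (S = 22): V_ud = 1/1.04·[0.8000·0.0000 + 0.2000·0.0000] = 0.0000
Node dd (S = 16): V_dd = 1/1.04·[0.8000·0.0000 + 0.2000·0.0000] = 0.0000
Node u (S = 27.5): V_u = 1/1.04·[0.8000·2.5192 + 0.2000·0.0000] = 1.9379
Node d (S = 20): V_d = 1/1.04·[0.8000·0.0000 + 0.2000·0.0000] = 0.0000
Node 0 (S = 25): V_0 = 1/1.04·[0.8000·1.9379 + 0.2000·0.0000] = 1.4907

€1.49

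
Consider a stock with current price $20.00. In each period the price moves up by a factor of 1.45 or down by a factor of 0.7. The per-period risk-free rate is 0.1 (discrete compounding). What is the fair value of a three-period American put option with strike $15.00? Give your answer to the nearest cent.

Risk-neutral probability p = (1 + 0.1 − 0.7)/(1.45 − 0.7) = 0.4000/0.7500 = 0.5333
Terminal stock prices: S_uuu = 60.97, S_uud = 29.43, S_udd = 14.21, S_ddd = 6.86
Terminal payoffs (K − S): max(-45.97, 0) = 0, max(-14.43, 0) = 0, max(0.79, 0) = 0.79, max(8.14, 0) = 8.14
Node uu (S = 42.05): continuation = 1/1.1·[0.5333·0.0000 + 0.4667·0.0000] = 0.0000; exercise value = 0.0000 ≤ continuation, so V_uu = 0.0000
Node ud (S = 20.3): continuation = 1/1.1·[0.5333·0.0000 + 0.4667·0.7900] = 0.3352; exercise value = 0.0000 ≤ continuation, so V_ud = 0.3352
Node dd (S = 9.8): continuation = 1/1.1·[0.5333·0.7900 + 0.4667·8.1400] = 3.8364; exercise value = 5.2000 > continuation, so V_dd = 5.2000 (exercise)
Node u (S = 29): continuation = 1/1.1·[0.5333·0.0000 + 0.4667·0.3352] = 0.1422; exercise value = 0.0000 ≤ continuation, so V_u = 0.1422
Node d (S = 14): continuation = 1/1.1·[0.5333·0.3352 + 0.4667·5.2000] = 2.3686; exercise value = 1.0000 ≤ continuation, so V_d = 2.3686
Node 0 (S = 20): continuation = 1/1.1·[0.5333·0.1422 + 0.4667·2.3686] = 1.0738; exercise value = 0.0000 ≤ continuation, so V_0 = 1.0738

$1.07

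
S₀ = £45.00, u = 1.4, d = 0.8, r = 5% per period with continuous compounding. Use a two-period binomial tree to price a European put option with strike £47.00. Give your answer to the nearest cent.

Risk-neutral probability p = (e^0.05 − 0.8)/(1.4 − 0.8) = 0.2513/0.6000 = 0.4188
Terminal stock prices: S_uu = 88.2, S_ud = 50.4, S_dd = 28.8
Terminal payoffs (K − S): max(-41.2, 0) = 0, max(-3.4, 0) = 0, max(18.2, 0) = 18.2
Node u (S = 63): V_u = e^(−0.05)·[0.4188·0.0000 + 0.5812·0.0000] = 0.0000
Node d (S = 36): V_d = e^(−0.05)·[0.4188·0.0000 + 0.5812·18.2000] = 10.0622
Node 0 (S = 45): V_0 = e^(−0.05)·[0.4188·0.0000 + 0.5812·10.0622] = 5.5631

£5.56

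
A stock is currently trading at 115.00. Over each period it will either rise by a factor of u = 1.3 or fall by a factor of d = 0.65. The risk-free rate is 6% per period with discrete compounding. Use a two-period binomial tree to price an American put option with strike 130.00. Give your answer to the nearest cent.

26.05

Risk-neutral probability p = (1 + 0.06 − 0.65)/(1.3 − 0.65) = 0.4100/0.6500 = 0.6308
Terminal stock prices: S_uu = 194.4, S_ud = 97.17, S_dd = 48.59
Terminal payoffs (K − S): max(-64.35, 0) = 0, max(32.83, 0) = 32.83, max(81.41, 0) = 81.41
Node u (S = 149.5): continuation = 1/1.06·[0.6308·0.0000 + 0.3692·32.8250] = 11.4340; exercise value = 0.0000 ≤ continuation, so V_u = 11.4340
Node d (S = 74.75): continuation = 1/1.06·[0.6308·32.8250 + 0.3692·81.4125] = 47.8915; exercise value = 55.2500 > continuation, so V_d = 55.2500 (exercise)
Node 0 (S = 115): continuation = 1/1.06·[0.6308·11.4340 + 0.3692·55.2500] = 26.0492; exercise value = 15.0000 ≤ continuation, so V_0 = 26.0492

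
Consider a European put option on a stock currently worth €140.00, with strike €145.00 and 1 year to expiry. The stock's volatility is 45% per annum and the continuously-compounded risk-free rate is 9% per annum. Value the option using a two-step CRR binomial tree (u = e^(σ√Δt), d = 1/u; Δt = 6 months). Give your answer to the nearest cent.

CRR parameters: u = e^(σ√Δt) = e^(0.45·√0.5) = 1.3746, d = 1/u = 0.7275
Per-period rate: rΔt = 0.09·0.5 = 0.045, so R = e^0.045 = 1.0460
Risk-neutral probability p = (e^0.045 − 0.7275)/(1.3746 − 0.7275) = 0.3186/0.6472 = 0.4922
Terminal stock prices: S_uu = 264.6, S_ud = 140, S_dd = 74.09
Terminal payoffs (K − S): max(-119.6, 0) = 0, max(5, 0) = 5, max(70.91, 0) = 70.91
Node u (S = 192.5): V_u = e^(−0.045)·[0.4922·0.0000 + 0.5078·5.0000] = 2.4271
Node d (S = 101.8): V_d = e^(−0.045)·[0.4922·5.0000 + 0.5078·70.9125] = 36.7754
Node 0 (S = 140): V_0 = e^(−0.045)·[0.4922·2.4271 + 0.5078·36.7754] = 18.9938

€18.99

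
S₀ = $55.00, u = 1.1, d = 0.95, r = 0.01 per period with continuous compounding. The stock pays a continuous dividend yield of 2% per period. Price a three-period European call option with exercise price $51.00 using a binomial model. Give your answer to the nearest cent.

Per-period risk-free factor R = e^0.01 = 1.0101; dividend-adjusted growth = e^(0.01−0.02) = 0.9900.
Risk-neutral probability p = (0.9900 − 0.95)/(1.1 − 0.95) = 0.0400/0.1500 = 0.2670
Terminal stock prices: S_uuu = 73.21, S_uud = 63.22, S_udd = 54.6, S_ddd = 47.16
Terminal payoffs (S − K): max(22.21, 0) = 22.21, max(12.22, 0) = 12.22, max(3.601, 0) = 3.601, max(-3.844, 0) = 0
Node uu (S = 66.55): V_uu = e^(−0.01)·[0.2670·22.2050 + 0.7330·12.2225] = 14.7397
Node ud (S = 57.48): V_ud = e^(−0.01)·[0.2670·12.2225 + 0.7330·3.6013] = 5.8444
Node dd (S = 49.64): V_dd = e^(−0.01)·[0.2670·3.6013 + 0.7330·0.0000] = 0.9520
Node u (S = 60.5): V_u = e^(−0.01)·[0.2670·14.7397 + 0.7330·5.8444] = 8.1376
Node d (S = 52.25): V_d = e^(−0.01)·[0.2670·5.8444 + 0.7330·0.9520] = 2.2358
Node 0 (S = 55): V_0 = e^(−0.01)·[0.2670·8.1376 + 0.7330·2.2358] = 3.7736

$3.77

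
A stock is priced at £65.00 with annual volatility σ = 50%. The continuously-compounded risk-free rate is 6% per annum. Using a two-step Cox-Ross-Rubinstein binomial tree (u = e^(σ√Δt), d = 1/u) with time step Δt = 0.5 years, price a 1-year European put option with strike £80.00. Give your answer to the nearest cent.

£20.43

CRR parameters: u = e^(σ√Δt) = e^(0.5·√0.5) = 1.4241, d = 1/u = 0.7022
Per-period rate: rΔt = 0.06·0.5 = 0.03, so R = e^0.03 = 1.0305
Risk-neutral probability p = (e^0.03 − 0.7022)/(1.4241 − 0.7022) = 0.3283/0.7219 = 0.4547
Terminal stock prices: S_uu = 131.8, S_ud = 65, S_dd = 32.05
Terminal payoffs (K − S): max(-51.83, 0) = 0, max(15, 0) = 15, max(47.95, 0) = 47.95
Node u (S = 92.57): V_u = e^(−0.03)·[0.4547·0.0000 + 0.5453·15.0000] = 7.9377
Node d (S = 45.64): V_d = e^(−0.03)·[0.4547·15.0000 + 0.5453·47.9505] = 31.9934
Node 0 (S = 65): V_0 = e^(−0.03)·[0.4547·7.9377 + 0.5453·31.9934] = 20.4328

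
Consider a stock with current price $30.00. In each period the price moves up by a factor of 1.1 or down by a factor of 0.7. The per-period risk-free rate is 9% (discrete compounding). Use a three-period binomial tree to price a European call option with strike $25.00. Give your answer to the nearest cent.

Risk-neutral probability p = (1 + 0.09 − 0.7)/(1.1 − 0.7) = 0.3900/0.4000 = 0.9750
Terminal stock prices: S_uuu = 39.93, S_uud = 25.41, S_udd = 16.17, S_ddd = 10.29
Terminal payoffs (S − K): max(14.93, 0) = 14.93, max(0.41, 0) = 0.41, max(-8.83, 0) = 0, max(-14.71, 0) = 0
Node uu (S = 36.3): V_uu = 1/1.09·[0.9750·14.9300 + 0.0250·0.4100] = 13.3642
Node ud (S = 23.1): V_ud = 1/1.09·[0.9750·0.4100 + 0.0250·0.0000] = 0.3667
Node dd (S = 14.7): V_dd = 1/1.09·[0.9750·0.0000 + 0.0250·0.0000] = 0.0000
Node u (S = 33): V_u = 1/1.09·[0.9750·13.3642 + 0.0250·0.3667] = 11.9626
Node d (S = 21): V_d = 1/1.09·[0.9750·0.3667 + 0.0250·0.0000] = 0.3281
Node 0 (S = 30): V_0 = 1/1.09·[0.9750·11.9626 + 0.0250·0.3281] = 10.7081

$10.71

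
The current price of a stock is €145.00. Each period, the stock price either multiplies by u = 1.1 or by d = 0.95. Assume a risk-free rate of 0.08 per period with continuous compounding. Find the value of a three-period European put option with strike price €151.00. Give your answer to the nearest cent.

Risk-neutral probability p = (e^0.08 − 0.95)/(1.1 − 0.95) = 0.1333/0.1500 = 0.8886
Terminal stock prices: S_uuu = 193, S_uud = 166.7, S_udd = 143.9, S_ddd = 124.3
Terminal payoffs (K − S): max(-42, 0) = 0, max(-15.68, 0) = 0, max(7.051, 0) = 7.051, max(26.68, 0) = 26.68
Node uu (S = 175.5): V_uu = e^(−0.08)·[0.8886·0.0000 + 0.1114·0.0000] = 0.0000
Node ud (S = 151.5): V_ud = e^(−0.08)·[0.8886·0.0000 + 0.1114·7.0513] = 0.7252
Node dd (S = 130.9): V_dd = e^(−0.08)·[0.8886·7.0513 + 0.1114·26.6806] = 8.5281
Node u (S = 159.5): V_u = e^(−0.08)·[0.8886·0.0000 + 0.1114·0.7252] = 0.0746
Node d (S = 137.8): V_d = e^(−0.08)·[0.8886·0.7252 + 0.1114·8.5281] = 1.4720
Node 0 (S = 145): V_0 = e^(−0.08)·[0.8886·0.0746 + 0.1114·1.4720] = 0.2126

€0.21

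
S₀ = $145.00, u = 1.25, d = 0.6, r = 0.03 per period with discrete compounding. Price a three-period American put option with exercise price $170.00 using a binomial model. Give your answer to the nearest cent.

$44.82

Risk-neutral probability p = (1 + 0.03 − 0.6)/(1.25 − 0.6) = 0.4300/0.6500 = 0.6615
Terminal stock prices: S_uuu = 283.2, S_uud = 135.9, S_udd = 65.25, S_ddd = 31.32
Terminal payoffs (K − S): max(-113.2, 0) = 0, max(34.06, 0) = 34.06, max(104.8, 0) = 104.8, max(138.7, 0) = 138.7
Node uu (S = 226.6): continuation = 1/1.03·[0.6615·0.0000 + 0.3385·34.0625] = 11.1931; exercise value = 0.0000 ≤ continuation, so V_uu = 11.1931
Node ud (S = 108.8): continuation = 1/1.03·[0.6615·34.0625 + 0.3385·104.7500] = 56.2985; exercise value = 61.2500 > continuation, so V_ud = 61.2500 (exercise)
Node dd (S = 52.2): continuation = 1/1.03·[0.6615·104.7500 + 0.3385·138.6800] = 112.8485; exercise value = 117.8000 > continuation, so V_dd = 117.8000 (exercise)
Node u (S = 181.2): continuation = 1/1.03·[0.6615·11.1931 + 0.3385·61.2500] = 27.3159; exercise value = 0.0000 ≤ continuation, so V_u = 27.3159
Node d (S = 87): continuation = 1/1.03·[0.6615·61.2500 + 0.3385·117.8000] = 78.0485; exercise value = 83.0000 > continuation, so V_d = 83.0000 (exercise)
Node 0 (S = 145): continuation = 1/1.03·[0.6615·27.3159 + 0.3385·83.0000] = 44.8183; exercise value = 25.0000 ≤ continuation, so V_0 = 44.8183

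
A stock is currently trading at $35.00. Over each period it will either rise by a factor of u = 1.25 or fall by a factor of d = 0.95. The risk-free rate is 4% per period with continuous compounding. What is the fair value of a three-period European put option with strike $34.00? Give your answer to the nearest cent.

$1.20

Risk-neutral probability p = (e^0.04 − 0.95)/(1.25 − 0.95) = 0.0908/0.3000 = 0.3027
Terminal stock prices: S_uuu = 68.36, S_uud = 51.95, S_udd = 39.48, S_ddd = 30.01
Terminal payoffs (K − S): max(-34.36, 0) = 0, max(-17.95, 0) = 0, max(-5.484, 0) = 0, max(3.992, 0) = 3.992
Node uu (S = 54.69): V_uu = e^(−0.04)·[0.3027·0.0000 + 0.6973·0.0000] = 0.0000
Node ud (S = 41.56): V_ud = e^(−0.04)·[0.3027·0.0000 + 0.6973·0.0000] = 0.0000
Node dd (S = 31.59): V_dd = e^(−0.04)·[0.3027·0.0000 + 0.6973·3.9919] = 2.6744
Node u (S = 43.75): V_u = e^(−0.04)·[0.3027·0.0000 + 0.6973·0.0000] = 0.0000
Node d (S = 33.25): V_d = e^(−0.04)·[0.3027·0.0000 + 0.6973·2.6744] = 1.7917
Node 0 (S = 35): V_0 = e^(−0.04)·[0.3027·0.0000 + 0.6973·1.7917] = 1.2004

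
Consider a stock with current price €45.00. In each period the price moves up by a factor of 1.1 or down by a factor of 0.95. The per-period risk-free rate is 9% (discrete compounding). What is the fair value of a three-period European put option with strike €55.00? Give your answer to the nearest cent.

€0.54

Risk-neutral probability p = (1 + 0.09 − 0.95)/(1.1 − 0.95) = 0.1400/0.1500 = 0.9333
Terminal stock prices: S_uuu = 59.9, S_uud = 51.73, S_udd = 44.67, S_ddd = 38.58
Terminal payoffs (K − S): max(-4.895, 0) = 0, max(3.272, 0) = 3.272, max(10.33, 0) = 10.33, max(16.42, 0) = 16.42
Node uu (S = 54.45): V_uu = 1/1.09·[0.9333·0.0000 + 0.0667·3.2725] = 0.2002
Node ud (S = 47.03): V_ud = 1/1.09·[0.9333·3.2725 + 0.0667·10.3262] = 3.4337
Node dd (S = 40.61): V_dd = 1/1.09·[0.9333·10.3262 + 0.0667·16.4181] = 9.8462
Node u (S = 49.5): V_u = 1/1.09·[0.9333·0.2002 + 0.0667·3.4337] = 0.3814
Node d (S = 42.75): V_d = 1/1.09·[0.9333·3.4337 + 0.0667·9.8462] = 3.5424
Node 0 (S = 45): V_0 = 1/1.09·[0.9333·0.3814 + 0.0667·3.5424] = 0.5432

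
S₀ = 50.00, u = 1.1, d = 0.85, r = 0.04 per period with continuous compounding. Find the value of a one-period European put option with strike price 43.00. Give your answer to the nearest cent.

0.11

Risk-neutral probability p = (e^0.04 − 0.85)/(1.1 − 0.85) = 0.1908/0.2500 = 0.7632
Terminal stock prices: S_u = 55, S_d = 42.5
Terminal payoffs (K − S): max(-12, 0) = 0, max(0.5, 0) = 0.5
Node 0 (S = 50): V_0 = e^(−0.04)·[0.7632·0.0000 + 0.2368·0.5000] = 0.1137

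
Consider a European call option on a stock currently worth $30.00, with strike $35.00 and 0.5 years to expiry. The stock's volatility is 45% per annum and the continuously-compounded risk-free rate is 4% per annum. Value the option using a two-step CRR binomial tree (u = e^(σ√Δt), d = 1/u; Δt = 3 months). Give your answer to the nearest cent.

$2.57

CRR parameters: u = e^(σ√Δt) = e^(0.45·√0.25) = 1.2523, d = 1/u = 0.7985
Per-period rate: rΔt = 0.04·0.25 = 0.01, so R = e^0.01 = 1.0101
Risk-neutral probability p = (e^0.01 − 0.7985)/(1.2523 − 0.7985) = 0.2115/0.4538 = 0.4661
Terminal stock prices: S_uu = 47.05, S_ud = 30, S_dd = 19.13
Terminal payoffs (S − K): max(12.05, 0) = 12.05, max(-5, 0) = 0, max(-15.87, 0) = 0
Node u (S = 37.57): V_u = e^(−0.01)·[0.4661·12.0494 + 0.5339·0.0000] = 5.5607
Node d (S = 23.96): V_d = e^(−0.01)·[0.4661·0.0000 + 0.5339·0.0000] = 0.0000
Node 0 (S = 30): V_0 = e^(−0.01)·[0.4661·5.5607 + 0.5339·0.0000] = 2.5662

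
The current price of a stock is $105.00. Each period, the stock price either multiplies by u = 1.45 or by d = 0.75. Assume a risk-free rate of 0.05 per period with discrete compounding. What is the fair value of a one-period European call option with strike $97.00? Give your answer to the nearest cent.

$22.55

Risk-neutral probability p = (1 + 0.05 − 0.75)/(1.45 − 0.75) = 0.3000/0.7000 = 0.4286
Terminal stock prices: S_u = 152.2, S_d = 78.75
Terminal payoffs (S − K): max(55.25, 0) = 55.25, max(-18.25, 0) = 0
Node 0 (S = 105): V_0 = 1/1.05·[0.4286·55.2500 + 0.5714·0.0000] = 22.5510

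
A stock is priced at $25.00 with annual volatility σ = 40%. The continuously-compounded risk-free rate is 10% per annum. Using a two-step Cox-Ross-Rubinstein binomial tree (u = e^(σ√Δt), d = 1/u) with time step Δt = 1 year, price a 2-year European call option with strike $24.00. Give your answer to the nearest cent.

CRR parameters: u = e^(σ√Δt) = e^(0.4·√1) = 1.4918, d = 1/u = 0.6703
Per-period rate: rΔt = 0.1·1 = 0.1, so R = e^0.1 = 1.1052
Risk-neutral probability p = (e^0.1 − 0.6703)/(1.4918 − 0.6703) = 0.4349/0.8215 = 0.5293
Terminal stock prices: S_uu = 55.64, S_ud = 25, S_dd = 11.23
Terminal payoffs (S − K): max(31.64, 0) = 31.64, max(1, 0) = 1, max(-12.77, 0) = 0
Node u (S = 37.3): V_u = e^(−0.1)·[0.5293·31.6385 + 0.4707·1.0000] = 15.5795
Node d (S = 16.76): V_d = e^(−0.1)·[0.5293·1.0000 + 0.4707·0.0000] = 0.4790
Node 0 (S = 25): V_0 = e^(−0.1)·[0.5293·15.5795 + 0.4707·0.4790] = 7.6660

$7.67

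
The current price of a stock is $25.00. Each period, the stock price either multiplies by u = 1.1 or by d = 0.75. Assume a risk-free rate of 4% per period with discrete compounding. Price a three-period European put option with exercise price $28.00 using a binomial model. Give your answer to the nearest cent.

$2.56

Risk-neutral probability p = (1 + 0.04 − 0.75)/(1.1 − 0.75) = 0.2900/0.3500 = 0.8286
Terminal stock prices: S_uuu = 33.28, S_uud = 22.69, S_udd = 15.47, S_ddd = 10.55
Terminal payoffs (K − S): max(-5.275, 0) = 0, max(5.312, 0) = 5.312, max(12.53, 0) = 12.53, max(17.45, 0) = 17.45
Node uu (S = 30.25): V_uu = 1/1.04·[0.8286·0.0000 + 0.1714·5.3125] = 0.8757
Node ud (S = 20.63): V_ud = 1/1.04·[0.8286·5.3125 + 0.1714·12.5312] = 6.2981
Node dd (S = 14.06): V_dd = 1/1.04·[0.8286·12.5312 + 0.1714·17.4531] = 12.8606
Node u (S = 27.5): V_u = 1/1.04·[0.8286·0.8757 + 0.1714·6.2981] = 1.7358
Node d (S = 18.75): V_d = 1/1.04·[0.8286·6.2981 + 0.1714·12.8606] = 7.1376
Node 0 (S = 25): V_0 = 1/1.04·[0.8286·1.7358 + 0.1714·7.1376] = 2.5594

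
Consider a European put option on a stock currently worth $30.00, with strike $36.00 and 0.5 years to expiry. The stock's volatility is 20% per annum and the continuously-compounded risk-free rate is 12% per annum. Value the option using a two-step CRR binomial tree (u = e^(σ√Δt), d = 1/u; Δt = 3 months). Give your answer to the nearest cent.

CRR parameters: u = e^(σ√Δt) = e^(0.2·√0.25) = 1.1052, d = 1/u = 0.9048
Per-period rate: rΔt = 0.12·0.25 = 0.03, so R = e^0.03 = 1.0305
Risk-neutral probability p = (e^0.03 − 0.9048)/(1.1052 − 0.9048) = 0.1256/0.2003 = 0.6270
Terminal stock prices: S_uu = 36.64, S_ud = 30, S_dd = 24.56
Terminal payoffs (K − S): max(-0.6421, 0) = 0, max(6, 0) = 6, max(11.44, 0) = 11.44
Node u (S = 33.16): V_u = e^(−0.03)·[0.6270·0.0000 + 0.3730·6.0000] = 2.1716
Node d (S = 27.15): V_d = e^(−0.03)·[0.6270·6.0000 + 0.3730·11.4381] = 7.7909
Node 0 (S = 30): V_0 = e^(−0.03)·[0.6270·2.1716 + 0.3730·7.7909] = 4.1413

$4.14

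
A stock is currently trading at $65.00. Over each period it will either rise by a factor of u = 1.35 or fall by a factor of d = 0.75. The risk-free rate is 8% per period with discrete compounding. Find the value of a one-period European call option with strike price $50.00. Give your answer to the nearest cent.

Risk-neutral probability p = (1 + 0.08 − 0.75)/(1.35 − 0.75) = 0.3300/0.6000 = 0.5500
Terminal stock prices: S_u = 87.75, S_d = 48.75
Terminal payoffs (S − K): max(37.75, 0) = 37.75, max(-1.25, 0) = 0
Node 0 (S = 65): V_0 = 1/1.08·[0.5500·37.7500 + 0.4500·0.0000] = 19.2245

$19.22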